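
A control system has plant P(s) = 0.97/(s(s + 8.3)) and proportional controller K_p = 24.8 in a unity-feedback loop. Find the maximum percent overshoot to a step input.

The closed-loop denominator s² + 8.3s + 24.06 gives ω_n = √24.06 = 4.905 and ζ = 8.3/(2ω_n) = 0.8461.
%OS = 100·exp(−πζ/√(1−ζ²)) = 100·exp(−π·0.8461/√0.2841) = 0.682%.

0.682%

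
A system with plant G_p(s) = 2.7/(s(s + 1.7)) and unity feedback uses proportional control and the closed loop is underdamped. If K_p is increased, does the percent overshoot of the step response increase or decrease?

increase

Characteristic equation s² + 1.7s + K_p·2.7 = 0: raising K_p raises ω_n while 2ζω_n = 1.7 is fixed, so ζ falls and overshoot grows.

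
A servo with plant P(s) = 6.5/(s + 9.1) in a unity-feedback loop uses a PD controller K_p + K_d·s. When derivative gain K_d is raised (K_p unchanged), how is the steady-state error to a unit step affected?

unchanged

K_d affects only the transient (the s-coefficient); the DC loop gain, and hence e_ss, depends only on K_p.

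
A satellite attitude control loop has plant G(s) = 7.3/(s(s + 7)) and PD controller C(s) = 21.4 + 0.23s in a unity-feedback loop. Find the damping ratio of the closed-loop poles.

ζ = 0.347

Forward path: (21.4 + 0.23s)·7.3/(s(s+7)). The closed-loop characteristic equation is s² + (7 + 7.3·0.23)s + 7.3·21.4 = 0.
That is s² + 8.679s + 156.2 = 0, so ω_n = 12.5 rad/s and ζ = 8.679/(2·12.5) = 0.3472.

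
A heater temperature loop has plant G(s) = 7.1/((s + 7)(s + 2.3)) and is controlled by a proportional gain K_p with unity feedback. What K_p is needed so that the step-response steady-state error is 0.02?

K_p = 111

For a type-0 loop with proportional control, e_ss = 1/(1 + K_p·G(0)).
G(0) = 0.441. Require 1/(1 + K_p·0.441) = 0.02, so 1 + 0.441·K_p = 50.
K_p = (50 − 1)/0.441 = 111.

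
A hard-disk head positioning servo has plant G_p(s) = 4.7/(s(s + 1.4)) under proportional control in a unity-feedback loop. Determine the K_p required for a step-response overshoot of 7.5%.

From %OS = 100·exp(−πζ/√(1−ζ²)) = 7.5%, ζ = −ln(0.075)/√(π²+ln²(0.075)) = 0.6362.
Characteristic equation s² + 1.4s + 4.7K_p = 0 gives ζ = 1.4/(2√(4.7K_p)).
Setting ζ = 0.6362: √(4.7K_p) = 1.4/(2·0.6362) = 1.1, so K_p = 1.211/4.7 = 0.258.

K_p = 0.258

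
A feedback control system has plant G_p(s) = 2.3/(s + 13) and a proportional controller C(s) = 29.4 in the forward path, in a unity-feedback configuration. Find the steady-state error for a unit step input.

The loop is type 0. Static position error constant K_pos = C(0)·G_p(0) = 29.4·0.1769 = 5.202.
Steady-state error to a unit step: e_ss = 1/(1+K_pos) = 1/6.202 = 0.161.

0.161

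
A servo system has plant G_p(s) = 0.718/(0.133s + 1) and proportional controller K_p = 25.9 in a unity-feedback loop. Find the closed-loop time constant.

Closed loop: T(s) = K_p·G_p/(1+K_p·G_p) = 18.6/(0.133s + 1 + 18.6), with pole at s = −(1 + 18.6)/0.133 = −147.3.
Closed-loop time constant τ = 1/147.3 = 0.00679 s.

τ = 0.00679 s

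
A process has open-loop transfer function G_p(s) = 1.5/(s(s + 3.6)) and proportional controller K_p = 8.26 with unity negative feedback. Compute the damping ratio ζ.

ζ = 0.511

With unity feedback the closed-loop characteristic equation is s² + 3.6s + 8.26·1.5 = s² + 3.6s + 12.39 = 0.
So ω_n² = 12.39 ⇒ ω_n = 3.52 rad/s, and ζ = 3.6/(2ω_n) = 0.511.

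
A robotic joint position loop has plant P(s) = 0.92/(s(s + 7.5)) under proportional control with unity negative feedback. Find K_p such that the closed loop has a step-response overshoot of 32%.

From %OS = 100·exp(−πζ/√(1−ζ²)) = 32%, ζ = −ln(0.32)/√(π²+ln²(0.32)) = 0.341.
Characteristic equation s² + 7.5s + 0.92K_p = 0 gives ζ = 7.5/(2√(0.92K_p)).
Setting ζ = 0.341: √(0.92K_p) = 7.5/(2·0.341) = 11, so K_p = 121/0.92 = 131.

K_p = 131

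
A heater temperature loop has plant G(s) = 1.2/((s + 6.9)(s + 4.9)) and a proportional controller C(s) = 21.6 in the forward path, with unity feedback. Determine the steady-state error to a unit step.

The loop is type 0. Static position error constant K_pos = C(0)·G(0) = 21.6·0.03549 = 0.7666.
Steady-state error to a unit step: e_ss = 1/(1+K_pos) = 1/1.767 = 0.566.

0.566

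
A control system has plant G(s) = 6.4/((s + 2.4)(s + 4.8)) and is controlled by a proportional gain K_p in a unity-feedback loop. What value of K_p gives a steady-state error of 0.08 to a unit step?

Steady-state error for a unit step on this type-0 loop is 1/(1 + K_p·G(0)).
G(0) = 0.5556. Require 1/(1 + K_p·0.5556) = 0.08, so 1 + 0.5556·K_p = 12.5.
K_p = (12.5 − 1)/0.5556 = 20.7.

K_p = 20.7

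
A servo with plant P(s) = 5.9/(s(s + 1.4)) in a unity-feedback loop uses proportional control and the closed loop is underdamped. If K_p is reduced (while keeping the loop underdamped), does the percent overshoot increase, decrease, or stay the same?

ζ = 1.4/(2√(5.9K_p)) rises as K_p falls; higher damping means less overshoot.

decrease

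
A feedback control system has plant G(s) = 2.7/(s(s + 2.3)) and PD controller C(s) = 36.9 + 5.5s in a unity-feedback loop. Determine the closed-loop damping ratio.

ζ = 0.859

Forward path: (36.9 + 5.5s)·2.7/(s(s+2.3)). The closed-loop characteristic equation is s² + (2.3 + 2.7·5.5)s + 2.7·36.9 = 0.
That is s² + 17.15s + 99.63 = 0, so ω_n = 9.981 rad/s and ζ = 17.15/(2·9.981) = 0.8591.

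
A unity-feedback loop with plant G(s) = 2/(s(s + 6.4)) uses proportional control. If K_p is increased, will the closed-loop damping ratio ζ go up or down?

decrease

ζ = 6.4/(2√(2K_p)); increasing K_p raises the denominator, so ζ falls.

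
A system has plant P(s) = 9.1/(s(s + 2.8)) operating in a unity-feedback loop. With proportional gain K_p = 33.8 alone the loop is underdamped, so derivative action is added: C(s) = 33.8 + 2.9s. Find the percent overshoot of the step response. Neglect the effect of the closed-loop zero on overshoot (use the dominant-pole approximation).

0.896%

Forward path: (33.8 + 2.9s)·9.1/(s(s+2.8)). The closed-loop characteristic equation is s² + (2.8 + 9.1·2.9)s + 9.1·33.8 = 0.
That is s² + 29.19s + 307.6 = 0, so ω_n = 17.54 rad/s and ζ = 29.19/(2·17.54) = 0.8322.
%OS = 100·exp(−πζ/√(1−ζ²)) = 0.896%.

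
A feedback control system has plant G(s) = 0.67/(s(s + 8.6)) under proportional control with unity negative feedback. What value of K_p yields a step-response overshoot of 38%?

K_p = 319

From %OS = 100·exp(−πζ/√(1−ζ²)) = 38%, ζ = −ln(0.38)/√(π²+ln²(0.38)) = 0.2943.
Characteristic equation s² + 8.6s + 0.67K_p = 0 gives ζ = 8.6/(2√(0.67K_p)).
Setting ζ = 0.2943: √(0.67K_p) = 8.6/(2·0.2943) = 14.61, so K_p = 213.4/0.67 = 319.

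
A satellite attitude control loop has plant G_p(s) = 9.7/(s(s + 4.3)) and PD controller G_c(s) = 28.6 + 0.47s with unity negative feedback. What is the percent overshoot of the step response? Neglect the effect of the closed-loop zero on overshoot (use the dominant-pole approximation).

Forward path: (28.6 + 0.47s)·9.7/(s(s+4.3)). The closed-loop characteristic equation is s² + (4.3 + 9.7·0.47)s + 9.7·28.6 = 0.
That is s² + 8.859s + 277.4 = 0, so ω_n = 16.66 rad/s and ζ = 8.859/(2·16.66) = 0.2659.
%OS = 100·exp(−πζ/√(1−ζ²)) = 42%.

42%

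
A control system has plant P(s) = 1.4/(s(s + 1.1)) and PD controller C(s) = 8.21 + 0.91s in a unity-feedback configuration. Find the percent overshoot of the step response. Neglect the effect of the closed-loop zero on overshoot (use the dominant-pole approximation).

30.9%

Forward path: (8.21 + 0.91s)·1.4/(s(s+1.1)). The closed-loop characteristic equation is s² + (1.1 + 1.4·0.91)s + 1.4·8.21 = 0.
That is s² + 2.374s + 11.49 = 0, so ω_n = 3.39 rad/s and ζ = 2.374/(2·3.39) = 0.3501.
%OS = 100·exp(−πζ/√(1−ζ²)) = 30.9%.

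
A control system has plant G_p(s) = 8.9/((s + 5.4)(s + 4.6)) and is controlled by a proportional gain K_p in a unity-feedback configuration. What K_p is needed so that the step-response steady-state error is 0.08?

The loop is type 0, so e_ss(step) = 1/(1 + K_pos) with K_pos = K_p·G_p(0).
G_p(0) = 0.3583. Require 1/(1 + K_p·0.3583) = 0.08, so 1 + 0.3583·K_p = 12.5.
K_p = (12.5 − 1)/0.3583 = 32.1.

K_p = 32.1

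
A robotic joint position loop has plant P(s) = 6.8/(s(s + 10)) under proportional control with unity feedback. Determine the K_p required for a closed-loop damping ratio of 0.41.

K_p = 21.9

Closed-loop characteristic equation: s² + 10s + K_p·6.8 = 0.
So ω_n = √(6.8K_p) and 2ζω_n = 10, giving ζ = 10/(2√(6.8K_p)).
Setting ζ = 0.41: √(6.8K_p) = 10/(2·0.41) = 12.2, so K_p = 148.7/6.8 = 21.9.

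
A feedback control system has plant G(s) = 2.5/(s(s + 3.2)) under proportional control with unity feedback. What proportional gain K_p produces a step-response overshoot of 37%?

From %OS = 100·exp(−πζ/√(1−ζ²)) = 37%, ζ = −ln(0.37)/√(π²+ln²(0.37)) = 0.3017.
Characteristic equation s² + 3.2s + 2.5K_p = 0 gives ζ = 3.2/(2√(2.5K_p)).
Setting ζ = 0.3017: √(2.5K_p) = 3.2/(2·0.3017) = 5.303, so K_p = 28.12/2.5 = 11.2.

K_p = 11.2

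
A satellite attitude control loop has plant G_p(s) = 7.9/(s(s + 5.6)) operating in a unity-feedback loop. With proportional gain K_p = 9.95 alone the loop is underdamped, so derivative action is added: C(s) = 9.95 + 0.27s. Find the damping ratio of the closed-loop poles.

ζ = 0.436

Forward path: (9.95 + 0.27s)·7.9/(s(s+5.6)). The closed-loop characteristic equation is s² + (5.6 + 7.9·0.27)s + 7.9·9.95 = 0.
That is s² + 7.733s + 78.61 = 0, so ω_n = 8.866 rad/s and ζ = 7.733/(2·8.866) = 0.4361.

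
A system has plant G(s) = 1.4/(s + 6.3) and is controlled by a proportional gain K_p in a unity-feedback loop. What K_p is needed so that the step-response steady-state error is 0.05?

The loop is type 0, so e_ss(step) = 1/(1 + K_pos) with K_pos = K_p·G(0).
G(0) = 0.2222. Require 1/(1 + K_p·0.2222) = 0.05, so 1 + 0.2222·K_p = 20.
K_p = (20 − 1)/0.2222 = 85.5.

K_p = 85.5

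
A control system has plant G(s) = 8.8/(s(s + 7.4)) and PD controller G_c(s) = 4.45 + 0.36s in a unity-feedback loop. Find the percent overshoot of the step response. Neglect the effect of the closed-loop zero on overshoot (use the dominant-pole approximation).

Forward path: (4.45 + 0.36s)·8.8/(s(s+7.4)). The closed-loop characteristic equation is s² + (7.4 + 8.8·0.36)s + 8.8·4.45 = 0.
That is s² + 10.57s + 39.16 = 0, so ω_n = 6.258 rad/s and ζ = 10.57/(2·6.258) = 0.8444.
%OS = 100·exp(−πζ/√(1−ζ²)) = 0.707%.

0.707%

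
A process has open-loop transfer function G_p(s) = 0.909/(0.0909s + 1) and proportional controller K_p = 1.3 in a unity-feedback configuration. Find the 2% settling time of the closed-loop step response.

T_s ≈ 0.167 s

Closed loop: T(s) = K_p·G_p/(1+K_p·G_p) = 1.182/(0.0909s + 1 + 1.182), with pole at s = −(1 + 1.182)/0.0909 = −24.
τ = 1/24 = 0.04166 s, so 2% settling time ≈ 4τ = 0.167 s.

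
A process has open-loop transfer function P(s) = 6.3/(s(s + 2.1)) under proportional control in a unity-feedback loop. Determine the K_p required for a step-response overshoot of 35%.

From %OS = 100·exp(−πζ/√(1−ζ²)) = 35%, ζ = −ln(0.35)/√(π²+ln²(0.35)) = 0.3169.
Characteristic equation s² + 2.1s + 6.3K_p = 0 gives ζ = 2.1/(2√(6.3K_p)).
Setting ζ = 0.3169: √(6.3K_p) = 2.1/(2·0.3169) = 3.313, so K_p = 10.98/6.3 = 1.74.

K_p = 1.74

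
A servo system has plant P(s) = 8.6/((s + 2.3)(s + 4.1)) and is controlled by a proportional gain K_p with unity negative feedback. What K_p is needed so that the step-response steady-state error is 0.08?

For a type-0 loop with proportional control, e_ss = 1/(1 + K_p·P(0)).
P(0) = 0.912. Require 1/(1 + K_p·0.912) = 0.08, so 1 + 0.912·K_p = 12.5.
K_p = (12.5 − 1)/0.912 = 12.6.

K_p = 12.6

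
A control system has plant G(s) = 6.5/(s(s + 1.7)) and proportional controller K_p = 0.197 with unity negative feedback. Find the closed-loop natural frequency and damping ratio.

ω_n = 1.13 rad/s, ζ = 0.751

The closed-loop denominator is s(s+1.7) + 0.197·6.5 = s² + 1.7s + 1.28.
So ω_n² = 1.28 ⇒ ω_n = 1.132 rad/s, and ζ = 1.7/(2ω_n) = 0.751.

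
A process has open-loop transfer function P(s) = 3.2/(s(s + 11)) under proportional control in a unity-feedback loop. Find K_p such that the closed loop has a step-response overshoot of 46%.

From %OS = 100·exp(−πζ/√(1−ζ²)) = 46%, ζ = −ln(0.46)/√(π²+ln²(0.46)) = 0.24.
Characteristic equation s² + 11s + 3.2K_p = 0 gives ζ = 11/(2√(3.2K_p)).
Setting ζ = 0.24: √(3.2K_p) = 11/(2·0.24) = 22.92, so K_p = 525.4/3.2 = 164.

K_p = 164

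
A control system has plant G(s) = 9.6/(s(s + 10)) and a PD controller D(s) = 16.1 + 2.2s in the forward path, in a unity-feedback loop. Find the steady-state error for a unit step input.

0

The open loop D(s)G(s) has a pole at the origin (type 1), so the static position error constant is infinite and e_ss = 1/(1+∞) = 0.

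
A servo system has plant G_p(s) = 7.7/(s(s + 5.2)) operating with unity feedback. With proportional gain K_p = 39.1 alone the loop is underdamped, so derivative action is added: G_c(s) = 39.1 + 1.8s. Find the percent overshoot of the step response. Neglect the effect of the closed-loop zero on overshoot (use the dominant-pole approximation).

12.7%

Forward path: (39.1 + 1.8s)·7.7/(s(s+5.2)). The closed-loop characteristic equation is s² + (5.2 + 7.7·1.8)s + 7.7·39.1 = 0.
That is s² + 19.06s + 301.1 = 0, so ω_n = 17.35 rad/s and ζ = 19.06/(2·17.35) = 0.5492.
%OS = 100·exp(−πζ/√(1−ζ²)) = 12.7%.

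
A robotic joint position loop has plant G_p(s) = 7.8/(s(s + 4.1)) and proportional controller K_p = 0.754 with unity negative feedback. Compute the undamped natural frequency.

1 + K_p·G_p(s) = 0 gives s² + 4.1s + 5.881 = 0.
Matching s² + 2ζω_n s + ω_n²: ω_n = √5.881 = 2.425 rad/s and 2ζω_n = 4.1, so ζ = 4.1/(2·2.425) = 0.845.

ω_n = 2.43 rad/s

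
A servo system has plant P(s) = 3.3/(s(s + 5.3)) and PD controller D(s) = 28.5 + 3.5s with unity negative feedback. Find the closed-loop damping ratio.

Forward path: (28.5 + 3.5s)·3.3/(s(s+5.3)). The closed-loop characteristic equation is s² + (5.3 + 3.3·3.5)s + 3.3·28.5 = 0.
That is s² + 16.85s + 94.05 = 0, so ω_n = 9.698 rad/s and ζ = 16.85/(2·9.698) = 0.8687.

ζ = 0.869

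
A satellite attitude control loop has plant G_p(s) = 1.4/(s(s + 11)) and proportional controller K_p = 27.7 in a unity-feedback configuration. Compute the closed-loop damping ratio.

ζ = 0.883

With unity feedback the closed-loop characteristic equation is s² + 11s + 27.7·1.4 = s² + 11s + 38.78 = 0.
Matching s² + 2ζω_n s + ω_n²: ω_n = √38.78 = 6.227 rad/s and 2ζω_n = 11, so ζ = 11/(2·6.227) = 0.883.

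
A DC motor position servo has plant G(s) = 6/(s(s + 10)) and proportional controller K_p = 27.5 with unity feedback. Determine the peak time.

Closed-loop characteristic equation: s² + 10s + 165 = 0, so ω_n = 12.85 rad/s and ζ = 10/(2·12.85) = 0.3892.
Damped frequency ω_d = ω_n√(1−ζ²) = 11.83 rad/s, so peak time T_p = π/ω_d = 0.266 s.

T_p = 0.266 s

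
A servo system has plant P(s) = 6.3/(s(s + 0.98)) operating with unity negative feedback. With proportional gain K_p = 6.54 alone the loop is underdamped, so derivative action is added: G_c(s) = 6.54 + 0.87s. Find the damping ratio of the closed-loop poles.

Forward path: (6.54 + 0.87s)·6.3/(s(s+0.98)). The closed-loop characteristic equation is s² + (0.98 + 6.3·0.87)s + 6.3·6.54 = 0.
That is s² + 6.461s + 41.2 = 0, so ω_n = 6.419 rad/s and ζ = 6.461/(2·6.419) = 0.5033.

ζ = 0.503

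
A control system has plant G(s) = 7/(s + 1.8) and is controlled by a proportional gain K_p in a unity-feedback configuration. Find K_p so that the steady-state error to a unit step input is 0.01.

K_p = 25.5

Steady-state error for a unit step on this type-0 loop is 1/(1 + K_p·G(0)).
G(0) = 3.889. Require 1/(1 + K_p·3.889) = 0.01, so 1 + 3.889·K_p = 100.
K_p = (100 − 1)/3.889 = 25.5.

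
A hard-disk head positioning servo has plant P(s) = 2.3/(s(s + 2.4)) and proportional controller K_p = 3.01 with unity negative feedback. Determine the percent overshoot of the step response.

20%

Closed-loop characteristic equation: s² + 2.4s + 6.923 = 0, so ω_n = 2.631 rad/s and ζ = 2.4/(2·2.631) = 0.4561.
%OS = 100·exp(−πζ/√(1−ζ²)) = 100·exp(−π·0.4561/√0.792) = 20%.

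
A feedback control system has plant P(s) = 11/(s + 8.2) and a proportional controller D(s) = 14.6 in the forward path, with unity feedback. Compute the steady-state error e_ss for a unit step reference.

The loop is type 0. Static position error constant K_pos = D(0)·P(0) = 14.6·1.341 = 19.59.
Steady-state error to a unit step: e_ss = 1/(1+K_pos) = 1/20.59 = 0.0486.

0.0486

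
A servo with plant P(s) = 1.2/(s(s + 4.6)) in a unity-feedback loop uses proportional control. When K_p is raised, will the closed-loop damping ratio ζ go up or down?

ζ = 4.6/(2√(1.2K_p)); increasing K_p raises the denominator, so ζ falls.

decrease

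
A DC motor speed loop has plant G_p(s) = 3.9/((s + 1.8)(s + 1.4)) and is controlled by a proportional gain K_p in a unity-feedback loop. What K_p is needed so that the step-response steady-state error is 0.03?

Steady-state error for a unit step on this type-0 loop is 1/(1 + K_p·G_p(0)).
G_p(0) = 1.548. Require 1/(1 + K_p·1.548) = 0.03, so 1 + 1.548·K_p = 33.33.
K_p = (33.33 − 1)/1.548 = 20.9.

K_p = 20.9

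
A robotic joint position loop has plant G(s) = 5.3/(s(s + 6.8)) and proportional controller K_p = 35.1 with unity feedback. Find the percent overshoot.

From 1 + K_pG(s) = 0: s² + 6.8s + 186 = 0 ⇒ ω_n = 13.64, ζ = 0.2493.
%OS = 100·exp(−πζ/√(1−ζ²)) = 100·exp(−π·0.2493/√0.9379) = 44.5%.

44.5%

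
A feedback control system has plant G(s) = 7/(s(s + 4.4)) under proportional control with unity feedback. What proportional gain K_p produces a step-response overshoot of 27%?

From %OS = 100·exp(−πζ/√(1−ζ²)) = 27%, ζ = −ln(0.27)/√(π²+ln²(0.27)) = 0.3847.
Characteristic equation s² + 4.4s + 7K_p = 0 gives ζ = 4.4/(2√(7K_p)).
Setting ζ = 0.3847: √(7K_p) = 4.4/(2·0.3847) = 5.719, so K_p = 32.7/7 = 4.67.

K_p = 4.67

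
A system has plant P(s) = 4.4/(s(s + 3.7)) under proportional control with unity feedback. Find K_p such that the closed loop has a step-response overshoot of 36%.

From %OS = 100·exp(−πζ/√(1−ζ²)) = 36%, ζ = −ln(0.36)/√(π²+ln²(0.36)) = 0.3093.
Characteristic equation s² + 3.7s + 4.4K_p = 0 gives ζ = 3.7/(2√(4.4K_p)).
Setting ζ = 0.3093: √(4.4K_p) = 3.7/(2·0.3093) = 5.982, so K_p = 35.78/4.4 = 8.13.

K_p = 8.13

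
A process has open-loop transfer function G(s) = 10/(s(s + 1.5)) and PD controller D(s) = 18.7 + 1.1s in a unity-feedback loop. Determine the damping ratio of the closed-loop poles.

Forward path: (18.7 + 1.1s)·10/(s(s+1.5)). The closed-loop characteristic equation is s² + (1.5 + 10·1.1)s + 10·18.7 = 0.
That is s² + 12.5s + 187 = 0, so ω_n = 13.67 rad/s and ζ = 12.5/(2·13.67) = 0.457.

ζ = 0.457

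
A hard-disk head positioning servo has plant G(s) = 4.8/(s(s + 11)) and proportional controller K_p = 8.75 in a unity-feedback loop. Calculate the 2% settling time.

From 1 + K_pG(s) = 0: s² + 11s + 42 = 0 ⇒ ω_n = 6.481, ζ = 0.8487.
2% settling time T_s ≈ 4/(ζω_n) = 4/5.5 = 0.727 s.

T_s ≈ 0.727 s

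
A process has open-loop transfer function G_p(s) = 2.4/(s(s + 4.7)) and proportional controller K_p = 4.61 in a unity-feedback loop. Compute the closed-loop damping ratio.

ζ = 0.706

The closed-loop denominator is s(s+4.7) + 4.61·2.4 = s² + 4.7s + 11.06.
So ω_n² = 11.06 ⇒ ω_n = 3.326 rad/s, and ζ = 4.7/(2ω_n) = 0.706.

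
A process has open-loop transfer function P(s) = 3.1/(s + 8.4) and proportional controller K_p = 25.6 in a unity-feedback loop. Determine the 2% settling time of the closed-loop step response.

T_s ≈ 0.0456 s

Closed-loop transfer function: T(s) = K_p·P(s)/(1 + K_p·P(s)) = 79.36/(s + 8.4 + 79.36) = 79.36/(s + 87.76).
Time constant τ = 1/87.76 = 0.01139 s, so the 2% settling time is about 4τ = 0.0456 s.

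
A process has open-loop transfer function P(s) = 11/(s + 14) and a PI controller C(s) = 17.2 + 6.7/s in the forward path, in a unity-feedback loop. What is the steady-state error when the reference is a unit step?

The open loop C(s)P(s) has a pole at the origin (type 1), so the static position error constant is infinite and e_ss = 1/(1+∞) = 0.

0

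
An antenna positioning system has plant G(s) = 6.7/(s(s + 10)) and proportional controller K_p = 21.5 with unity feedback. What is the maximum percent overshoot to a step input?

Closed-loop characteristic equation: s² + 10s + 144.1 = 0, so ω_n = 12 rad/s and ζ = 10/(2·12) = 0.4166.
%OS = 100·exp(−πζ/√(1−ζ²)) = 100·exp(−π·0.4166/√0.8264) = 23.7%.

23.7%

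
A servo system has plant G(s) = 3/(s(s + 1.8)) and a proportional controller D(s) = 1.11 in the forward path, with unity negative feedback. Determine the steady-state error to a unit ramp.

0.541

The loop has one pole at the origin (type 1). Velocity error constant K_v = lim_{s→0} s·D(s)G(s) = 1.11·3/1.8 = 1.85.
Steady-state error to a unit ramp: e_ss = 1/K_v = 0.541.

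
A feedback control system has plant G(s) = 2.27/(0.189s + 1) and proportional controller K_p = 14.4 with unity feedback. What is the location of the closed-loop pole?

s = -178.2

Closed loop: T(s) = K_p·G/(1+K_p·G) = 32.69/(0.189s + 1 + 32.69), with pole at s = −(1 + 32.69)/0.189 = −178.2.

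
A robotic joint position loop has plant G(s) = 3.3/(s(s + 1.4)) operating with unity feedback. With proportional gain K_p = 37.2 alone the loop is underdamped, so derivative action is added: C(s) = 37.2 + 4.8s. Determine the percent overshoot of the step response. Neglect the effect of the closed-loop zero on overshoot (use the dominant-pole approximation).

Forward path: (37.2 + 4.8s)·3.3/(s(s+1.4)). The closed-loop characteristic equation is s² + (1.4 + 3.3·4.8)s + 3.3·37.2 = 0.
That is s² + 17.24s + 122.8 = 0, so ω_n = 11.08 rad/s and ζ = 17.24/(2·11.08) = 0.778.
%OS = 100·exp(−πζ/√(1−ζ²)) = 2.04%.

2.04%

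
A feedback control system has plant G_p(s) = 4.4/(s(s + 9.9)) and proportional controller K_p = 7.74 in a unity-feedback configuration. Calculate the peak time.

T_p = 1.02 s

The closed-loop denominator s² + 9.9s + 34.06 gives ω_n = √34.06 = 5.836 and ζ = 9.9/(2ω_n) = 0.8482.
Damped frequency ω_d = ω_n√(1−ζ²) = 3.091 rad/s, so peak time T_p = π/ω_d = 1.02 s.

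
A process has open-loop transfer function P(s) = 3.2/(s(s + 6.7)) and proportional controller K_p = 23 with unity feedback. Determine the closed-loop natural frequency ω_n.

ω_n = 8.58 rad/s

The closed-loop denominator is s(s+6.7) + 23·3.2 = s² + 6.7s + 73.6.
Matching s² + 2ζω_n s + ω_n²: ω_n = √73.6 = 8.579 rad/s and 2ζω_n = 6.7, so ζ = 6.7/(2·8.579) = 0.39.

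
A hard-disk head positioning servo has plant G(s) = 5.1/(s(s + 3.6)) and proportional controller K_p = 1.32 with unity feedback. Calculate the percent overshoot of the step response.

4.85%

Closed-loop characteristic equation: s² + 3.6s + 6.732 = 0, so ω_n = 2.595 rad/s and ζ = 3.6/(2·2.595) = 0.6937.
%OS = 100·exp(−πζ/√(1−ζ²)) = 100·exp(−π·0.6937/√0.5187) = 4.85%.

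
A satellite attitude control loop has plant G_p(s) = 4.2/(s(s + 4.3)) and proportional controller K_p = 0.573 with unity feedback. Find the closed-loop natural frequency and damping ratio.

ω_n = 1.55 rad/s, ζ = 1.39

1 + K_p·G_p(s) = 0 gives s² + 4.3s + 2.407 = 0.
Matching s² + 2ζω_n s + ω_n²: ω_n = √2.407 = 1.551 rad/s and 2ζω_n = 4.3, so ζ = 4.3/(2·1.551) = 1.39.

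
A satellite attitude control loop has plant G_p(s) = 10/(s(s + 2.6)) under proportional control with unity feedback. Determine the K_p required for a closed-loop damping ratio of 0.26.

Closed-loop characteristic equation: s² + 2.6s + K_p·10 = 0.
So ω_n = √(10K_p) and 2ζω_n = 2.6, giving ζ = 2.6/(2√(10K_p)).
Setting ζ = 0.26: √(10K_p) = 2.6/(2·0.26) = 5, so K_p = 25/10 = 2.5.

K_p = 2.5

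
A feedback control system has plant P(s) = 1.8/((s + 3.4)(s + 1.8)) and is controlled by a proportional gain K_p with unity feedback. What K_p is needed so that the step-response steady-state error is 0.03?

K_p = 110

The loop is type 0, so e_ss(step) = 1/(1 + K_pos) with K_pos = K_p·P(0).
P(0) = 0.2941. Require 1/(1 + K_p·0.2941) = 0.03, so 1 + 0.2941·K_p = 33.33.
K_p = (33.33 − 1)/0.2941 = 110.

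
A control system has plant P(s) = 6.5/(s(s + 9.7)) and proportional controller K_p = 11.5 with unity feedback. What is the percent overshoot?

11.9%

From 1 + K_pP(s) = 0: s² + 9.7s + 74.75 = 0 ⇒ ω_n = 8.646, ζ = 0.561.
%OS = 100·exp(−πζ/√(1−ζ²)) = 100·exp(−π·0.561/√0.6853) = 11.9%.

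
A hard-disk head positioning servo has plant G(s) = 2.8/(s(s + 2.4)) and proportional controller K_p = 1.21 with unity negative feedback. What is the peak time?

T_p = 2.25 s

Closed-loop characteristic equation: s² + 2.4s + 3.388 = 0, so ω_n = 1.841 rad/s and ζ = 2.4/(2·1.841) = 0.6519.
Damped frequency ω_d = ω_n√(1−ζ²) = 1.396 rad/s, so peak time T_p = π/ω_d = 2.25 s.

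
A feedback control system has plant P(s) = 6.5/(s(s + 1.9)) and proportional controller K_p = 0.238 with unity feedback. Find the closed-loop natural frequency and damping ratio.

ω_n = 1.24 rad/s, ζ = 0.764

The closed-loop denominator is s(s+1.9) + 0.238·6.5 = s² + 1.9s + 1.547.
So ω_n² = 1.547 ⇒ ω_n = 1.244 rad/s, and ζ = 1.9/(2ω_n) = 0.764.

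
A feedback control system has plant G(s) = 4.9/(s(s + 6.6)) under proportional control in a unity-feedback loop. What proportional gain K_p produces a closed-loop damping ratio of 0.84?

Closed-loop characteristic equation: s² + 6.6s + K_p·4.9 = 0.
So ω_n = √(4.9K_p) and 2ζω_n = 6.6, giving ζ = 6.6/(2√(4.9K_p)).
Setting ζ = 0.84: √(4.9K_p) = 6.6/(2·0.84) = 3.929, so K_p = 15.43/4.9 = 3.15.

K_p = 3.15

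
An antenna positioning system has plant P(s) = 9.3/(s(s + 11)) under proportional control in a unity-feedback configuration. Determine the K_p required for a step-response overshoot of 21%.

From %OS = 100·exp(−πζ/√(1−ζ²)) = 21%, ζ = −ln(0.21)/√(π²+ln²(0.21)) = 0.4449.
Characteristic equation s² + 11s + 9.3K_p = 0 gives ζ = 11/(2√(9.3K_p)).
Setting ζ = 0.4449: √(9.3K_p) = 11/(2·0.4449) = 12.36, so K_p = 152.8/9.3 = 16.4.

K_p = 16.4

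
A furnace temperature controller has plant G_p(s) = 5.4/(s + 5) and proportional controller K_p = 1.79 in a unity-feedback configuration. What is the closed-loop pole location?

s = -14.67

Closed-loop transfer function: T(s) = K_p·G_p(s)/(1 + K_p·G_p(s)) = 9.666/(s + 5 + 9.666) = 9.666/(s + 14.67).
The closed-loop pole is at s = −14.67.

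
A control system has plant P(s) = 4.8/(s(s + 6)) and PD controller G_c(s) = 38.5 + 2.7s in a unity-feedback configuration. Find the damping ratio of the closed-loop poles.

Forward path: (38.5 + 2.7s)·4.8/(s(s+6)). The closed-loop characteristic equation is s² + (6 + 4.8·2.7)s + 4.8·38.5 = 0.
That is s² + 18.96s + 184.8 = 0, so ω_n = 13.59 rad/s and ζ = 18.96/(2·13.59) = 0.6974.

ζ = 0.697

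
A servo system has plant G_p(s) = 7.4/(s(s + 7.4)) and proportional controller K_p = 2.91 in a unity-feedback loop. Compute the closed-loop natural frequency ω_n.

ω_n = 4.64 rad/s

1 + K_p·G_p(s) = 0 gives s² + 7.4s + 21.53 = 0.
Matching s² + 2ζω_n s + ω_n²: ω_n = √21.53 = 4.64 rad/s and 2ζω_n = 7.4, so ζ = 7.4/(2·4.64) = 0.797.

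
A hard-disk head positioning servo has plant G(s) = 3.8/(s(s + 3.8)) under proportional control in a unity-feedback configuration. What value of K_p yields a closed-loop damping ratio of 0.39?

Closed-loop characteristic equation: s² + 3.8s + K_p·3.8 = 0.
So ω_n = √(3.8K_p) and 2ζω_n = 3.8, giving ζ = 3.8/(2√(3.8K_p)).
Setting ζ = 0.39: √(3.8K_p) = 3.8/(2·0.39) = 4.872, so K_p = 23.73/3.8 = 6.25.

K_p = 6.25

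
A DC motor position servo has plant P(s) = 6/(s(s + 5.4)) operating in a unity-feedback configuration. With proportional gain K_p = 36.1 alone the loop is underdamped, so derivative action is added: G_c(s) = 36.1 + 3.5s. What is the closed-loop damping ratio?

ζ = 0.897

Forward path: (36.1 + 3.5s)·6/(s(s+5.4)). The closed-loop characteristic equation is s² + (5.4 + 6·3.5)s + 6·36.1 = 0.
That is s² + 26.4s + 216.6 = 0, so ω_n = 14.72 rad/s and ζ = 26.4/(2·14.72) = 0.8969.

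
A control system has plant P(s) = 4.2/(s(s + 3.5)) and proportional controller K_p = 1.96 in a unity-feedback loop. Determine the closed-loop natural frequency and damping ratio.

ω_n = 2.87 rad/s, ζ = 0.61

The closed-loop denominator is s(s+3.5) + 1.96·4.2 = s² + 3.5s + 8.232.
Matching s² + 2ζω_n s + ω_n²: ω_n = √8.232 = 2.869 rad/s and 2ζω_n = 3.5, so ζ = 3.5/(2·2.869) = 0.61.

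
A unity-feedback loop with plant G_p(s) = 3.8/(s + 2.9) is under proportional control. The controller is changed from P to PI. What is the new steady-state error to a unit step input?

0

The integrator makes K_pos = lim_{s→0} C(s)G(s) infinite, so e_ss = 1/(1+K_pos) = 0.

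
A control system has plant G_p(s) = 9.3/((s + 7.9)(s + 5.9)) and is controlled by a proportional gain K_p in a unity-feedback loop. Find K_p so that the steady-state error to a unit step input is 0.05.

K_p = 95.2

For a type-0 loop with proportional control, e_ss = 1/(1 + K_p·G_p(0)).
G_p(0) = 0.1995. Require 1/(1 + K_p·0.1995) = 0.05, so 1 + 0.1995·K_p = 20.
K_p = (20 − 1)/0.1995 = 95.2.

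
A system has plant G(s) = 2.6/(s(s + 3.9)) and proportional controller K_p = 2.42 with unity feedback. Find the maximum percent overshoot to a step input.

Closed-loop characteristic equation: s² + 3.9s + 6.292 = 0, so ω_n = 2.508 rad/s and ζ = 3.9/(2·2.508) = 0.7774.
%OS = 100·exp(−πζ/√(1−ζ²)) = 100·exp(−π·0.7774/√0.3957) = 2.06%.

2.06%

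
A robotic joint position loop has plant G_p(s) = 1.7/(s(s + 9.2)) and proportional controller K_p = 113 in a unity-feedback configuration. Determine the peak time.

T_p = 0.24 s

The closed-loop denominator s² + 9.2s + 192.1 gives ω_n = √192.1 = 13.86 and ζ = 9.2/(2ω_n) = 0.3319.
Damped frequency ω_d = ω_n√(1−ζ²) = 13.07 rad/s, so peak time T_p = π/ω_d = 0.24 s.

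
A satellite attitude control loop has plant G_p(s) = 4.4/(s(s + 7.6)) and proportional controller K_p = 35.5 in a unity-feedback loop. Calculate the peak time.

T_p = 0.264 s

The closed-loop denominator s² + 7.6s + 156.2 gives ω_n = √156.2 = 12.5 and ζ = 7.6/(2ω_n) = 0.304.
Damped frequency ω_d = ω_n√(1−ζ²) = 11.91 rad/s, so peak time T_p = π/ω_d = 0.264 s.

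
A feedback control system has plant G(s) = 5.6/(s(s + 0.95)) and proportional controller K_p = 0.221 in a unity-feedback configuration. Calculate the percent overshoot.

22.7%

The closed-loop denominator s² + 0.95s + 1.238 gives ω_n = √1.238 = 1.112 and ζ = 0.95/(2ω_n) = 0.427.
%OS = 100·exp(−πζ/√(1−ζ²)) = 100·exp(−π·0.427/√0.8177) = 22.7%.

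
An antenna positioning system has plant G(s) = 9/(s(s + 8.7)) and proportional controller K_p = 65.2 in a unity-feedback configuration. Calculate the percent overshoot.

From 1 + K_pG(s) = 0: s² + 8.7s + 586.8 = 0 ⇒ ω_n = 24.22, ζ = 0.1796.
%OS = 100·exp(−πζ/√(1−ζ²)) = 100·exp(−π·0.1796/√0.9678) = 56.4%.

56.4%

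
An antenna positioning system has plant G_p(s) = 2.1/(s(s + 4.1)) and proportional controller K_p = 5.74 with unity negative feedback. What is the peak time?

From 1 + K_pG_p(s) = 0: s² + 4.1s + 12.05 = 0 ⇒ ω_n = 3.472, ζ = 0.5905.
Damped frequency ω_d = ω_n√(1−ζ²) = 2.802 rad/s, so peak time T_p = π/ω_d = 1.12 s.

T_p = 1.12 s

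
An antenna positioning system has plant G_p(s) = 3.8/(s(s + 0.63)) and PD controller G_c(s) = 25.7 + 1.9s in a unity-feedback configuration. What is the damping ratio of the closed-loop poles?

ζ = 0.397

Forward path: (25.7 + 1.9s)·3.8/(s(s+0.63)). The closed-loop characteristic equation is s² + (0.63 + 3.8·1.9)s + 3.8·25.7 = 0.
That is s² + 7.85s + 97.66 = 0, so ω_n = 9.882 rad/s and ζ = 7.85/(2·9.882) = 0.3972.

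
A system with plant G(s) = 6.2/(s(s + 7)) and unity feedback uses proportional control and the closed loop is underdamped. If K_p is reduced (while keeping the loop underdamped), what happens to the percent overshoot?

decrease

ζ = 7/(2√(6.2K_p)) rises as K_p falls; higher damping means less overshoot.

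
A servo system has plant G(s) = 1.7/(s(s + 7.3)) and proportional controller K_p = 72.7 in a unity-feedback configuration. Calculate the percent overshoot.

The closed-loop denominator s² + 7.3s + 123.6 gives ω_n = √123.6 = 11.12 and ζ = 7.3/(2ω_n) = 0.3283.
%OS = 100·exp(−πζ/√(1−ζ²)) = 100·exp(−π·0.3283/√0.8922) = 33.6%.

33.6%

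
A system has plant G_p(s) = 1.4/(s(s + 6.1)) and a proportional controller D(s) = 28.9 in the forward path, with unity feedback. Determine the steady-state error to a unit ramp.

0.151

The loop has one pole at the origin (type 1). Velocity error constant K_v = lim_{s→0} s·D(s)G_p(s) = 28.9·1.4/6.1 = 6.633.
Steady-state error to a unit ramp: e_ss = 1/K_v = 0.151.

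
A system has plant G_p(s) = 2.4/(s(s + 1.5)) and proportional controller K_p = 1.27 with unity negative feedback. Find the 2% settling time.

T_s ≈ 5.33 s

The closed-loop denominator s² + 1.5s + 3.048 gives ω_n = √3.048 = 1.746 and ζ = 1.5/(2ω_n) = 0.4296.
2% settling time T_s ≈ 4/(ζω_n) = 4/0.75 = 5.33 s.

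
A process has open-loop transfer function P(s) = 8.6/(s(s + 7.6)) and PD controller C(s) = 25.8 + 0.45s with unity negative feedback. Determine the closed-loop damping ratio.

Forward path: (25.8 + 0.45s)·8.6/(s(s+7.6)). The closed-loop characteristic equation is s² + (7.6 + 8.6·0.45)s + 8.6·25.8 = 0.
That is s² + 11.47s + 221.9 = 0, so ω_n = 14.9 rad/s and ζ = 11.47/(2·14.9) = 0.385.

ζ = 0.385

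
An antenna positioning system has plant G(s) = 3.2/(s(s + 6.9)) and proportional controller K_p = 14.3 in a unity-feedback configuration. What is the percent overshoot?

The closed-loop denominator s² + 6.9s + 45.76 gives ω_n = √45.76 = 6.765 and ζ = 6.9/(2ω_n) = 0.51.
%OS = 100·exp(−πζ/√(1−ζ²)) = 100·exp(−π·0.51/√0.7399) = 15.5%.

15.5%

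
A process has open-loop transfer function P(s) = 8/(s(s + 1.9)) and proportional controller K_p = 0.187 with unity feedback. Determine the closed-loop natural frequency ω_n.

ω_n = 1.22 rad/s

With unity feedback the closed-loop characteristic equation is s² + 1.9s + 0.187·8 = s² + 1.9s + 1.496 = 0.
So ω_n² = 1.496 ⇒ ω_n = 1.223 rad/s, and ζ = 1.9/(2ω_n) = 0.777.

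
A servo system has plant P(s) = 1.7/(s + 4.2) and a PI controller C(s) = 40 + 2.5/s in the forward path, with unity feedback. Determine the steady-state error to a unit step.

The open loop C(s)P(s) has a pole at the origin (type 1), so the static position error constant is infinite and e_ss = 1/(1+∞) = 0.

0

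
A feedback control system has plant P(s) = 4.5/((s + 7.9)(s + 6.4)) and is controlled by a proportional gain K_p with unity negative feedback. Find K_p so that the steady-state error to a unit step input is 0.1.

Steady-state error for a unit step on this type-0 loop is 1/(1 + K_p·P(0)).
P(0) = 0.089. Require 1/(1 + K_p·0.089) = 0.1, so 1 + 0.089·K_p = 10.
K_p = (10 − 1)/0.089 = 101.

K_p = 101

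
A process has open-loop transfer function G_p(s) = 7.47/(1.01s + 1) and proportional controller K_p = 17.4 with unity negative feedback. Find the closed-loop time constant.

τ = 0.00771 s

Closed loop: T(s) = K_p·G_p/(1+K_p·G_p) = 130/(1.01s + 1 + 130), with pole at s = −(1 + 130)/1.01 = −129.7.
Closed-loop time constant τ = 1/129.7 = 0.00771 s.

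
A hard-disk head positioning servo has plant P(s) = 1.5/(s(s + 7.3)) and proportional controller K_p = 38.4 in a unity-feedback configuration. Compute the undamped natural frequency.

ω_n = 7.59 rad/s

With unity feedback the closed-loop characteristic equation is s² + 7.3s + 38.4·1.5 = s² + 7.3s + 57.6 = 0.
So ω_n² = 57.6 ⇒ ω_n = 7.589 rad/s, and ζ = 7.3/(2ω_n) = 0.481.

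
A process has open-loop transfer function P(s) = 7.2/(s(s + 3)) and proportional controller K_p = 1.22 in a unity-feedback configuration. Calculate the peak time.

T_p = 1.23 s

From 1 + K_pP(s) = 0: s² + 3s + 8.784 = 0 ⇒ ω_n = 2.964, ζ = 0.5061.
Damped frequency ω_d = ω_n√(1−ζ²) = 2.556 rad/s, so peak time T_p = π/ω_d = 1.23 s.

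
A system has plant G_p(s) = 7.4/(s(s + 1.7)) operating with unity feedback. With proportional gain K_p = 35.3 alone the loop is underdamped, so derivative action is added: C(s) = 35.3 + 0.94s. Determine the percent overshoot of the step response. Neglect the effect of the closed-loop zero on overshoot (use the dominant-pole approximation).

Forward path: (35.3 + 0.94s)·7.4/(s(s+1.7)). The closed-loop characteristic equation is s² + (1.7 + 7.4·0.94)s + 7.4·35.3 = 0.
That is s² + 8.656s + 261.2 = 0, so ω_n = 16.16 rad/s and ζ = 8.656/(2·16.16) = 0.2678.
%OS = 100·exp(−πζ/√(1−ζ²)) = 41.8%.

41.8%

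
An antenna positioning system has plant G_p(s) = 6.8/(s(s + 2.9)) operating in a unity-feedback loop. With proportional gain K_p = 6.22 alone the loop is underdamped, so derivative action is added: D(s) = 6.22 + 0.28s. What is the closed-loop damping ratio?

ζ = 0.369

Forward path: (6.22 + 0.28s)·6.8/(s(s+2.9)). The closed-loop characteristic equation is s² + (2.9 + 6.8·0.28)s + 6.8·6.22 = 0.
That is s² + 4.804s + 42.3 = 0, so ω_n = 6.504 rad/s and ζ = 4.804/(2·6.504) = 0.3693.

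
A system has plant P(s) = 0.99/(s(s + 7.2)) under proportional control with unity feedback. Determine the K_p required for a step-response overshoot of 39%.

K_p = 159

From %OS = 100·exp(−πζ/√(1−ζ²)) = 39%, ζ = −ln(0.39)/√(π²+ln²(0.39)) = 0.2871.
Characteristic equation s² + 7.2s + 0.99K_p = 0 gives ζ = 7.2/(2√(0.99K_p)).
Setting ζ = 0.2871: √(0.99K_p) = 7.2/(2·0.2871) = 12.54, so K_p = 157.2/0.99 = 159.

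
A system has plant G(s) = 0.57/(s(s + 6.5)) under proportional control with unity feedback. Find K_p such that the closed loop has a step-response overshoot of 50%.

K_p = 399

From %OS = 100·exp(−πζ/√(1−ζ²)) = 50%, ζ = −ln(0.5)/√(π²+ln²(0.5)) = 0.2155.
Characteristic equation s² + 6.5s + 0.57K_p = 0 gives ζ = 6.5/(2√(0.57K_p)).
Setting ζ = 0.2155: √(0.57K_p) = 6.5/(2·0.2155) = 15.08, so K_p = 227.5/0.57 = 399.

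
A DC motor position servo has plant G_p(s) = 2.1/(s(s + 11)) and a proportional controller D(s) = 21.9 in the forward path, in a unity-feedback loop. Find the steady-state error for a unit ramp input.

0.239

The loop has one pole at the origin (type 1). Velocity error constant K_v = lim_{s→0} s·D(s)G_p(s) = 21.9·2.1/11 = 4.181.
Steady-state error to a unit ramp: e_ss = 1/K_v = 0.239.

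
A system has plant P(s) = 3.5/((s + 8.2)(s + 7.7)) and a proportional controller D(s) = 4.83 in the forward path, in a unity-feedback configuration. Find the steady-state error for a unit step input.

The loop is type 0. Static position error constant K_pos = D(0)·P(0) = 4.83·0.05543 = 0.2677.
Steady-state error to a unit step: e_ss = 1/(1+K_pos) = 1/1.268 = 0.789.

0.789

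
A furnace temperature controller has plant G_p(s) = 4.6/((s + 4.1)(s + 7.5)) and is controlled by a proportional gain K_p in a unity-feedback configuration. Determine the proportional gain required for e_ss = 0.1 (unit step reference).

K_p = 60.2

The loop is type 0, so e_ss(step) = 1/(1 + K_pos) with K_pos = K_p·G_p(0).
G_p(0) = 0.1496. Require 1/(1 + K_p·0.1496) = 0.1, so 1 + 0.1496·K_p = 10.
K_p = (10 − 1)/0.1496 = 60.2.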